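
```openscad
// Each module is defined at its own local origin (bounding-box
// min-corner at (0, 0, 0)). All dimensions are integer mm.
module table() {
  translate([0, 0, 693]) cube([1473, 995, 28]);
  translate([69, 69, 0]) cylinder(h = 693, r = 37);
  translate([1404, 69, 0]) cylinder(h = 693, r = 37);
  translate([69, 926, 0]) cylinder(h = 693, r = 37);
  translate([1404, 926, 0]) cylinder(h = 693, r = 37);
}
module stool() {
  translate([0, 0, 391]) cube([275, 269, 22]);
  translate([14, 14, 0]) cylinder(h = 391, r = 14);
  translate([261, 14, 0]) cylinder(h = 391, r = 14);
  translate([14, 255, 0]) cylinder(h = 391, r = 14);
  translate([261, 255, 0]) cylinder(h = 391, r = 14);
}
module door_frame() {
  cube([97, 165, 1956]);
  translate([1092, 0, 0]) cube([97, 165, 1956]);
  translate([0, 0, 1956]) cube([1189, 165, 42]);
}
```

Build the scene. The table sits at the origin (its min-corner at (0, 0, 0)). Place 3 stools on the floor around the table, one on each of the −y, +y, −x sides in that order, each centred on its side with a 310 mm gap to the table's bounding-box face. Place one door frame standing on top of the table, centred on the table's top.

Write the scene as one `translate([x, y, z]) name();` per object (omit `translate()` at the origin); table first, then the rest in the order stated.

table();
translate([599, -579, 0]) stool();
translate([599, 1305, 0]) stool();
translate([-585, 363, 0]) stool();
translate([142, 415, 721]) door_frame();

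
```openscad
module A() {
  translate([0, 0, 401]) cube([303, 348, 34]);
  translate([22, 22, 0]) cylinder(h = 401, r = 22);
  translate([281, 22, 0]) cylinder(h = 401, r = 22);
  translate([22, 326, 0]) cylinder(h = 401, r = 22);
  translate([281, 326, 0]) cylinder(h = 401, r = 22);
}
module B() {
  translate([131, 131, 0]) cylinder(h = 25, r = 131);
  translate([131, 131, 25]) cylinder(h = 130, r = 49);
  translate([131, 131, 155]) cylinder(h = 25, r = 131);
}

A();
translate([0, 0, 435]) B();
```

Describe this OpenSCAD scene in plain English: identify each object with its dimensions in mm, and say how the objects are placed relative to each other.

A is a simple wooden stool: a rectangular seat 303 mm (x) by 348 mm (y), 34 mm thick, top face at z = 435 mm, on four round legs, each 44 mm in diameter. The legs rest on z = 0, each leg's axis is inset half a diameter from the nearest pair of seat edges (so the leg's bounding box is flush with the corner).

B is a spool: two coaxial disc flanges of radius 131 mm and thickness 25 mm, joined by a core cylinder of radius 49 mm and height 130 mm. The lower flange rests on z = 0 and the three cylinders share a vertical axis.

The spool is on top of the stool.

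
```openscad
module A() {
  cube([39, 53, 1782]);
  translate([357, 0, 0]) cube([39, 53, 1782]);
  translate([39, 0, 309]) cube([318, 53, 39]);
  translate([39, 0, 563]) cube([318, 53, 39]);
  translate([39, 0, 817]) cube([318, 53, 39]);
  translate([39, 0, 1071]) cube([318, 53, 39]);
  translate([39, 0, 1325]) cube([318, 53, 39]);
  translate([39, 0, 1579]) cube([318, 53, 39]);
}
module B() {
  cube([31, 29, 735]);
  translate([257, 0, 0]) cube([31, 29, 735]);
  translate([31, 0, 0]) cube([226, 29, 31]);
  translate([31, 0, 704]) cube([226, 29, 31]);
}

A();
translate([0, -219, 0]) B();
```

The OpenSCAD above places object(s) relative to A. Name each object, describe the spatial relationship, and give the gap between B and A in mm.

The picture frame's nearest face is 190 mm from the ladder's −y face.

A is a ladder. B is a picture frame. The picture frame is on the floor beside the ladder on its −y side. The gap between the picture frame and the ladder is 190 mm.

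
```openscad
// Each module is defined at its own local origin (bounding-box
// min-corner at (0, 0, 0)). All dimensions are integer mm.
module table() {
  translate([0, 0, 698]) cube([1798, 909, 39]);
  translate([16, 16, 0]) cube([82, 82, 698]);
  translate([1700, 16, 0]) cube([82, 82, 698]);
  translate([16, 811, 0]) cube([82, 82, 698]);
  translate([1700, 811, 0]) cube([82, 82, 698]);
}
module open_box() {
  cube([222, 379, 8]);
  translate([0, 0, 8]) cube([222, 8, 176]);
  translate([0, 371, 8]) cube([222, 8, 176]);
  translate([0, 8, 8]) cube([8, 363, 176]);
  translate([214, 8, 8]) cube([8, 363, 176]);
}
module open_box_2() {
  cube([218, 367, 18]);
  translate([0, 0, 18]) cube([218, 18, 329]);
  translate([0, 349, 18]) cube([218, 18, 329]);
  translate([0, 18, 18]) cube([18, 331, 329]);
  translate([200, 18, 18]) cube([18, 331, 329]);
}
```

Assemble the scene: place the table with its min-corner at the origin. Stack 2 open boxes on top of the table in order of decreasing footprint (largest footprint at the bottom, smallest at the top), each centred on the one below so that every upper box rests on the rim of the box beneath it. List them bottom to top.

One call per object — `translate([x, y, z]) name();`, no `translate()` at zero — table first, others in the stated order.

table();
translate([788, 265, 737]) open_box();
translate([790, 271, 921]) open_box_2();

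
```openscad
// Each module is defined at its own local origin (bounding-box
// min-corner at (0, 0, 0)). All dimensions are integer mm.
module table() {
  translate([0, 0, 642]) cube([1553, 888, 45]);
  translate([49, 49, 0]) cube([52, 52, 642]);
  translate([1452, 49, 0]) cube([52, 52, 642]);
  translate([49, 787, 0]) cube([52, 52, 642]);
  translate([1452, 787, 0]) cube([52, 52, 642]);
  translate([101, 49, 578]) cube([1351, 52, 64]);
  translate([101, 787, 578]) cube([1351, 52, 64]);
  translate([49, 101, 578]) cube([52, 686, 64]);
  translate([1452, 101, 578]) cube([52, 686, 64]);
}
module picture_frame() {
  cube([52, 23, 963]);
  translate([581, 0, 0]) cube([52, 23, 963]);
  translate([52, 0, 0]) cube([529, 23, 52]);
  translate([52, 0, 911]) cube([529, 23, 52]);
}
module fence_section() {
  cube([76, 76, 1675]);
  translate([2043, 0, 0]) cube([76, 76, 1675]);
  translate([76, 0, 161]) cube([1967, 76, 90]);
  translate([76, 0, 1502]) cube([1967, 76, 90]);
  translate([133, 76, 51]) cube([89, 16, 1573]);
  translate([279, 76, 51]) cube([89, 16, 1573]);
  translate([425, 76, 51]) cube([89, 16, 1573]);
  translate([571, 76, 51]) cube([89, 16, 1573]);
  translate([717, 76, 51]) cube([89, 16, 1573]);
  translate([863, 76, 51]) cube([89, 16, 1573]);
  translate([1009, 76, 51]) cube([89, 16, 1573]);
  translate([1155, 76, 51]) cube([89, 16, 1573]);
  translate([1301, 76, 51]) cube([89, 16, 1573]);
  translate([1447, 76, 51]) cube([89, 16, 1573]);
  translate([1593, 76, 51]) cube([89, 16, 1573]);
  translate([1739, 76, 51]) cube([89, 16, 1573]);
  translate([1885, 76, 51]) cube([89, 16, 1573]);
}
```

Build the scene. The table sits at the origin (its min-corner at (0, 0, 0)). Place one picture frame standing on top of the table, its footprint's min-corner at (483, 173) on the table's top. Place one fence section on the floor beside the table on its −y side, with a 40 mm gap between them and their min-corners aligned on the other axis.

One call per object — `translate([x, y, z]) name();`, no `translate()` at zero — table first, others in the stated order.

table();
translate([483, 173, 687]) picture_frame();
translate([0, -132, 0]) fence_section();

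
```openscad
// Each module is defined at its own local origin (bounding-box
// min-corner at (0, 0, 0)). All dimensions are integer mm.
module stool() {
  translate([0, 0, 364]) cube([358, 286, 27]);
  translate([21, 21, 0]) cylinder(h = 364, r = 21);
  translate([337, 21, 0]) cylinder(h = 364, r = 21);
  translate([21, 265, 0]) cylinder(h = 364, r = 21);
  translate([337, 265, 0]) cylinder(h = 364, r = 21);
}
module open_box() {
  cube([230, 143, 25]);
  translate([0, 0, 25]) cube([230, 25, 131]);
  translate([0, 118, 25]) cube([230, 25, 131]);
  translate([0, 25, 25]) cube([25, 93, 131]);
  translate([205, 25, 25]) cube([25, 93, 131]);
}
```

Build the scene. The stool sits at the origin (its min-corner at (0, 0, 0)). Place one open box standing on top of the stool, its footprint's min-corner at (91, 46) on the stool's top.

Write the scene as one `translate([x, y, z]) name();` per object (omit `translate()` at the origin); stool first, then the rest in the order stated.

stool();
translate([91, 46, 391]) open_box();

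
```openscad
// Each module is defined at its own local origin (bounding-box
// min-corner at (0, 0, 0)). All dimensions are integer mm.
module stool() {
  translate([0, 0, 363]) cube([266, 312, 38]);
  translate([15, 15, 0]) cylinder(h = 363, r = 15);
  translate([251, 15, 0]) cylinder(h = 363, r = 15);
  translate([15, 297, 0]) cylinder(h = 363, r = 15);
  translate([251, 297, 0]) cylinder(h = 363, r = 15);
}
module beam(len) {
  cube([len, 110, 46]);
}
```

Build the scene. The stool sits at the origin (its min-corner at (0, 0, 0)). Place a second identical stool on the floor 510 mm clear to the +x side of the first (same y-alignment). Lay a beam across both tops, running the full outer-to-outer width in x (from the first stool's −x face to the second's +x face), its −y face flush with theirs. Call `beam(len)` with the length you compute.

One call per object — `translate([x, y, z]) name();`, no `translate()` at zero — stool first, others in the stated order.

stool();
translate([776, 0, 0]) stool();
translate([0, 0, 401]) beam(1042);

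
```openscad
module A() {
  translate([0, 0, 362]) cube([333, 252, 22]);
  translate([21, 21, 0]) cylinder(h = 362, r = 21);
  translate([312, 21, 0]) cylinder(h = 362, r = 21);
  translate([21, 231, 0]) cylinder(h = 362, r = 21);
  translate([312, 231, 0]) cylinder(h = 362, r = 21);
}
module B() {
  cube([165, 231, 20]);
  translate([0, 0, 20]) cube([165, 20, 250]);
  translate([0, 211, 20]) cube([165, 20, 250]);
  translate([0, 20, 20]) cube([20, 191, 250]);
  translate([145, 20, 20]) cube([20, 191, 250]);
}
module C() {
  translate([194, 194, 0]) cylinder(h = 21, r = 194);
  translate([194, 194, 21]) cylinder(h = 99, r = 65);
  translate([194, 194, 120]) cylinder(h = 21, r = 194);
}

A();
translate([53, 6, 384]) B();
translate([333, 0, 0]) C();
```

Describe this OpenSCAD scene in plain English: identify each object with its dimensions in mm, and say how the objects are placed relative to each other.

A is a four-legged stool. The seat is 333×252 mm, 22 mm thick, top at z = 384 mm. It stands on four round legs, each 42 mm in diameter, from z = 0 to the seat underside, each leg's axis is inset half a diameter from the nearest pair of seat edges (so the leg's bounding box is flush with the corner).

B is an open storage box with external size 165×231×270 mm and wall thickness 20 mm (the base is also 20 mm thick). The base covers the whole footprint; the four walls stand on the base, with the y-facing walls full-width and the x-facing walls fitting between their inner faces.

C is a spool: two coaxial disc flanges of radius 194 mm and thickness 21 mm, joined by a core cylinder of radius 65 mm and height 99 mm. The lower flange rests on z = 0 and the three cylinders share a vertical axis.

The open box is on top of the stool. The spool is against the stool's +x side, with their −y faces flush.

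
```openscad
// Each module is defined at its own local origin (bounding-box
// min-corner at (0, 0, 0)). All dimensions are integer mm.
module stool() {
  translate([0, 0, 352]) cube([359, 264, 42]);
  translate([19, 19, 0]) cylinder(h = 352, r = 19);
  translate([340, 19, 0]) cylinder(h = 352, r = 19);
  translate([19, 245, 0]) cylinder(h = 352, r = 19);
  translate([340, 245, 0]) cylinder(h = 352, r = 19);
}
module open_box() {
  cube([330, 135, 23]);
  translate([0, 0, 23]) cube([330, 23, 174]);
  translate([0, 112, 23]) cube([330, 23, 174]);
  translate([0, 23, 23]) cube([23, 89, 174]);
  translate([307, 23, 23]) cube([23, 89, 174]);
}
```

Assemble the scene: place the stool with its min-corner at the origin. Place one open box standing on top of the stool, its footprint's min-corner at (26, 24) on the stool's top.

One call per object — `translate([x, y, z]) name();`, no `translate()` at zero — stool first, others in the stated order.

stool();
translate([26, 24, 394]) open_box();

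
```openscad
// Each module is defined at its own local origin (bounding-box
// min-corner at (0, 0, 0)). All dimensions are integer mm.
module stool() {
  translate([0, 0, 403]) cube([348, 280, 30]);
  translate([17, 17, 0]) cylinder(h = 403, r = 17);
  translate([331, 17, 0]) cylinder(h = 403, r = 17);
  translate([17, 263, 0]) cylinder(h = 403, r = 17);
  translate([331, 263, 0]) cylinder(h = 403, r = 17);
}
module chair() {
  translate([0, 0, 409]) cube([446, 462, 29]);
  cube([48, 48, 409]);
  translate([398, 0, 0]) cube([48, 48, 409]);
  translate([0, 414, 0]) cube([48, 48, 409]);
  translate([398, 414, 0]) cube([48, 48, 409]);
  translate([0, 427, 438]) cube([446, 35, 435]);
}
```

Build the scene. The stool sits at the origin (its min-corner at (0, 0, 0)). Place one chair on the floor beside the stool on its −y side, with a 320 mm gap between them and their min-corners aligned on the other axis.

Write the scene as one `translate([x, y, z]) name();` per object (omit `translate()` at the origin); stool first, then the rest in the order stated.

stool();
translate([0, -782, 0]) chair();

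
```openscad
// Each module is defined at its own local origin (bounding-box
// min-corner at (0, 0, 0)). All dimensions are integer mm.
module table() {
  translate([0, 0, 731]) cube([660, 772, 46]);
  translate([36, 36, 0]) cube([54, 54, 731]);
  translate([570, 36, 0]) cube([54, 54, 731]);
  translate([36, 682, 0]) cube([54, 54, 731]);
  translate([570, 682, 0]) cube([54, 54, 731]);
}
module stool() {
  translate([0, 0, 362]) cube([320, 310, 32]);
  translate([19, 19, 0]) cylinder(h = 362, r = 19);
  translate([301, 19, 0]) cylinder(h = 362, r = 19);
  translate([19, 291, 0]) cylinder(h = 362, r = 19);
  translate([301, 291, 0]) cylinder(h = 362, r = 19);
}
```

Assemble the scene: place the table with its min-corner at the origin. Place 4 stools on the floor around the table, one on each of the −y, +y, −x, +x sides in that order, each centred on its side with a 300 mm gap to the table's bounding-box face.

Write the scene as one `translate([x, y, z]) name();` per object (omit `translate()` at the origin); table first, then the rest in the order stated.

table();
translate([170, -610, 0]) stool();
translate([170, 1072, 0]) stool();
translate([-620, 231, 0]) stool();
translate([960, 231, 0]) stool();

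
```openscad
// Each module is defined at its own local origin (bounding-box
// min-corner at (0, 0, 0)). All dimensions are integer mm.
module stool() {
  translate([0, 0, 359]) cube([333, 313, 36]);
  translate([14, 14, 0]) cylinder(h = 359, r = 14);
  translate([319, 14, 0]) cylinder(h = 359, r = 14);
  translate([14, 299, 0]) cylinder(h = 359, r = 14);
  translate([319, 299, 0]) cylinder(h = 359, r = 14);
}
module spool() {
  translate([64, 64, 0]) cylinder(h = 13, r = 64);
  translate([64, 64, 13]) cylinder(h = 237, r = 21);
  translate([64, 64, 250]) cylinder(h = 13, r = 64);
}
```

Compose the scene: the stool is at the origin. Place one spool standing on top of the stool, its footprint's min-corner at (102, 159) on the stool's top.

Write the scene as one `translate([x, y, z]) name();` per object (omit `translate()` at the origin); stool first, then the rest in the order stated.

stool();
translate([102, 159, 395]) spool();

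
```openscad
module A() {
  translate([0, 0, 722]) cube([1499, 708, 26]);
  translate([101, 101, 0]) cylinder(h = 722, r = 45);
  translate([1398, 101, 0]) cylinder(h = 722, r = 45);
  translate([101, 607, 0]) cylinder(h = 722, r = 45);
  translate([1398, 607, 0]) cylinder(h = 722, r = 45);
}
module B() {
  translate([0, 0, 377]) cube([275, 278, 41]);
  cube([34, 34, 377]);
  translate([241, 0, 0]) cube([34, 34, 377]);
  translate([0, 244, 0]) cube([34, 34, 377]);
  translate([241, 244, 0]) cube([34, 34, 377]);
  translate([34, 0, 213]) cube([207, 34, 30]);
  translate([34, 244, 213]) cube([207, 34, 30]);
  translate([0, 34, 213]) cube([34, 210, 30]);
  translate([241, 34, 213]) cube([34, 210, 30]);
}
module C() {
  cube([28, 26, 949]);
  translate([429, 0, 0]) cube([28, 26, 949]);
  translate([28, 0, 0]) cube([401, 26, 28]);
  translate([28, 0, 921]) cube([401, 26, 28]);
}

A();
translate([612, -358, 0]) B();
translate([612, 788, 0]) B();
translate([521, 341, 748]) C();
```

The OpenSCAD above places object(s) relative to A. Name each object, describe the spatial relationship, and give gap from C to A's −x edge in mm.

A is a table. B is a stool. C is a picture frame. Two stools sit around the table at the −y, +y sides. The picture frame is on top of the table, centred. The gap from the picture frame to the table's −x edge is 521 mm.

The picture frame's min-x is at 521; the table's min-x is 0; gap = 521 mm.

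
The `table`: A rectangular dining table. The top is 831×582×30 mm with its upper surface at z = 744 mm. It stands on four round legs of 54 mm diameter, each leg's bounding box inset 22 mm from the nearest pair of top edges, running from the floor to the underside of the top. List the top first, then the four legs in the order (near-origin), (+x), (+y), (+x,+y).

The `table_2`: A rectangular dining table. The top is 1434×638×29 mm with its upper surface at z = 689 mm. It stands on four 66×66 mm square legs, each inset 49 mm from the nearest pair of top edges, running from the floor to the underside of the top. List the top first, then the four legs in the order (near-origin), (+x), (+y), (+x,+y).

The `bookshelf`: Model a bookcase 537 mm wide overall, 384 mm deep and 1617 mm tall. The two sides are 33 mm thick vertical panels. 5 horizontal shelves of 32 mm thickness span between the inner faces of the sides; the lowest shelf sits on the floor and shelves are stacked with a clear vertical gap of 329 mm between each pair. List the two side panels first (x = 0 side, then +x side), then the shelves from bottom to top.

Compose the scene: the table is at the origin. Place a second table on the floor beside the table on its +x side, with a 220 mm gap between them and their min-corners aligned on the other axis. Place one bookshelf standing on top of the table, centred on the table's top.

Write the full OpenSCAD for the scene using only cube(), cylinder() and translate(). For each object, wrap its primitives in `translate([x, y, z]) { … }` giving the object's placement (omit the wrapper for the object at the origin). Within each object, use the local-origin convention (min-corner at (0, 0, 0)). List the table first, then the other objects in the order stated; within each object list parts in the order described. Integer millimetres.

translate([0, 0, 714]) cube([831, 582, 30]);
translate([49, 49, 0]) cylinder(h = 714, r = 27);
translate([782, 49, 0]) cylinder(h = 714, r = 27);
translate([49, 533, 0]) cylinder(h = 714, r = 27);
translate([782, 533, 0]) cylinder(h = 714, r = 27);
translate([1051, 0, 0]) {
  translate([0, 0, 660]) cube([1434, 638, 29]);
  translate([49, 49, 0]) cube([66, 66, 660]);
  translate([1319, 49, 0]) cube([66, 66, 660]);
  translate([49, 523, 0]) cube([66, 66, 660]);
  translate([1319, 523, 0]) cube([66, 66, 660]);
}
translate([147, 99, 744]) {
  cube([33, 384, 1617]);
  translate([504, 0, 0]) cube([33, 384, 1617]);
  translate([33, 0, 0]) cube([471, 384, 32]);
  translate([33, 0, 361]) cube([471, 384, 32]);
  translate([33, 0, 722]) cube([471, 384, 32]);
  translate([33, 0, 1083]) cube([471, 384, 32]);
  translate([33, 0, 1444]) cube([471, 384, 32]);
}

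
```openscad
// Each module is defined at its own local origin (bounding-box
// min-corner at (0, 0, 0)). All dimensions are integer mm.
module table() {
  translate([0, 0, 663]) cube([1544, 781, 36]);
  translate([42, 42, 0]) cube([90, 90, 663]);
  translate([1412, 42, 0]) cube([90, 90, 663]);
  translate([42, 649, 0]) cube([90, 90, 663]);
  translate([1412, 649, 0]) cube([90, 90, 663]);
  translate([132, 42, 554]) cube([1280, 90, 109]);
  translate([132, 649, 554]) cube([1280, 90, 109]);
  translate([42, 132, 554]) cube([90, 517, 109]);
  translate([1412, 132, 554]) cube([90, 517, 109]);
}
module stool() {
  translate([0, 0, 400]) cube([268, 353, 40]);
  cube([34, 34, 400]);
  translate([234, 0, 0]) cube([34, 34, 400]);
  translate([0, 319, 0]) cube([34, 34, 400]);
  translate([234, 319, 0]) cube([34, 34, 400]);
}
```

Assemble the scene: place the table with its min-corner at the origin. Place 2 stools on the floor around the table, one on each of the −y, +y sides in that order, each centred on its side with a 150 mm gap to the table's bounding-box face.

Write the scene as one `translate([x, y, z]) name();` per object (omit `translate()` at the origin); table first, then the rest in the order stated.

table();
translate([638, -503, 0]) stool();
translate([638, 931, 0]) stool();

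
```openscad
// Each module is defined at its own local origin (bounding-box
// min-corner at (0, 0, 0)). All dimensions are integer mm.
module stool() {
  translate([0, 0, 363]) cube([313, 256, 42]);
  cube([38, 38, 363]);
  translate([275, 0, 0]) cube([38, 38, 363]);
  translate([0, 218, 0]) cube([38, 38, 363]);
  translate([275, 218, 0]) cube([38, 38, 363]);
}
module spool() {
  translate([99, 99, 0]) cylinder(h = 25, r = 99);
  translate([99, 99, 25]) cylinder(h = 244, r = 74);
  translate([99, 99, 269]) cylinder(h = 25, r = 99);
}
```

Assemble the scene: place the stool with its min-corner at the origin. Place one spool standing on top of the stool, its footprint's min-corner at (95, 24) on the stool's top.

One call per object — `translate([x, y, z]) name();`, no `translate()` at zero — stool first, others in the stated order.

stool();
translate([95, 24, 405]) spool();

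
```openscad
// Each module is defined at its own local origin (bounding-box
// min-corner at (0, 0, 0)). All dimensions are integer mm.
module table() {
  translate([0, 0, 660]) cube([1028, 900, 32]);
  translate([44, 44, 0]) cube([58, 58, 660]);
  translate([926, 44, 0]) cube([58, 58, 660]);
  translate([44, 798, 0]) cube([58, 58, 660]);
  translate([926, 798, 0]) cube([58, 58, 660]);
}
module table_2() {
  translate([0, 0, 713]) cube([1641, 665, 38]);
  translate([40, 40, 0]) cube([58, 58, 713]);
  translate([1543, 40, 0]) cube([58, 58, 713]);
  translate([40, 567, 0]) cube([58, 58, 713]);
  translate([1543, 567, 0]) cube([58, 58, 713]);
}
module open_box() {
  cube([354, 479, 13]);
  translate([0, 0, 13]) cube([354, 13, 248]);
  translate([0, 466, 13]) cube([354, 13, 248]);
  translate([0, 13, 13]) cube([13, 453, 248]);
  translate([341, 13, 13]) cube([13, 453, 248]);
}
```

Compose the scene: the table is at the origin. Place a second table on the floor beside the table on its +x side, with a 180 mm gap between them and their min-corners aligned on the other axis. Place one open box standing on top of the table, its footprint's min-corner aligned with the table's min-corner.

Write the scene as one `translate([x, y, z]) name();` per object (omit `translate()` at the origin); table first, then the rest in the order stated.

table();
translate([1208, 0, 0]) table_2();
translate([0, 0, 692]) open_box();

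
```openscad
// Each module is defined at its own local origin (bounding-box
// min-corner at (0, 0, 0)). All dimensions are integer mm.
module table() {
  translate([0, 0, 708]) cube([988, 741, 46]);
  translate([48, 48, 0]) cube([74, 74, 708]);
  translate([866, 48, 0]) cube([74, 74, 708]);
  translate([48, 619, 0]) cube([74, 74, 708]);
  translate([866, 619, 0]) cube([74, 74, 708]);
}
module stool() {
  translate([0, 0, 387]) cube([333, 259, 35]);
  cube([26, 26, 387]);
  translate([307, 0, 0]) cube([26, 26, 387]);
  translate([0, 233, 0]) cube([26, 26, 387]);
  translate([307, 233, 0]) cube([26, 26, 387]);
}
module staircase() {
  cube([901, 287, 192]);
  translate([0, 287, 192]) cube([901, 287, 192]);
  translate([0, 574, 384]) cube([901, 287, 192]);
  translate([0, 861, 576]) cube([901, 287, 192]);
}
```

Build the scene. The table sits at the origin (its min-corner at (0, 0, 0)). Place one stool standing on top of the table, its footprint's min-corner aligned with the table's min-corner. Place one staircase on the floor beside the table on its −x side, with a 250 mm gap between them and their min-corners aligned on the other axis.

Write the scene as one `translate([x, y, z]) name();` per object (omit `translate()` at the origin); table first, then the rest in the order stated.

table();
translate([0, 0, 754]) stool();
translate([-1151, 0, 0]) staircase();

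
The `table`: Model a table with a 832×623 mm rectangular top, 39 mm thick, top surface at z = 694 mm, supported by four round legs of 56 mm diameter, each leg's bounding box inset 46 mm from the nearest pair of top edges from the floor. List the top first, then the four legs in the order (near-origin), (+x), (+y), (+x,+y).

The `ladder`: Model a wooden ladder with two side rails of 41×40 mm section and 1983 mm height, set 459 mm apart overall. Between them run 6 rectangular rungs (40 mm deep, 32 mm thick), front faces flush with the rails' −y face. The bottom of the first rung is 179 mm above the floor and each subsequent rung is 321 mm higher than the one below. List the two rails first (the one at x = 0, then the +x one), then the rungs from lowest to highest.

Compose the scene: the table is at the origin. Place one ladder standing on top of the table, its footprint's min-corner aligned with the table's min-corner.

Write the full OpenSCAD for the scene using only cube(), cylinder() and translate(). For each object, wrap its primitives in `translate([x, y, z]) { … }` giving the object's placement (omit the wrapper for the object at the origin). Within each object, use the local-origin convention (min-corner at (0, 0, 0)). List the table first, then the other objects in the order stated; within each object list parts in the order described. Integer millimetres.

translate([0, 0, 655]) cube([832, 623, 39]);
translate([74, 74, 0]) cylinder(h = 655, r = 28);
translate([758, 74, 0]) cylinder(h = 655, r = 28);
translate([74, 549, 0]) cylinder(h = 655, r = 28);
translate([758, 549, 0]) cylinder(h = 655, r = 28);
translate([0, 0, 694]) {
  cube([41, 40, 1983]);
  translate([418, 0, 0]) cube([41, 40, 1983]);
  translate([41, 0, 179]) cube([377, 40, 32]);
  translate([41, 0, 500]) cube([377, 40, 32]);
  translate([41, 0, 821]) cube([377, 40, 32]);
  translate([41, 0, 1142]) cube([377, 40, 32]);
  translate([41, 0, 1463]) cube([377, 40, 32]);
  translate([41, 0, 1784]) cube([377, 40, 32]);
}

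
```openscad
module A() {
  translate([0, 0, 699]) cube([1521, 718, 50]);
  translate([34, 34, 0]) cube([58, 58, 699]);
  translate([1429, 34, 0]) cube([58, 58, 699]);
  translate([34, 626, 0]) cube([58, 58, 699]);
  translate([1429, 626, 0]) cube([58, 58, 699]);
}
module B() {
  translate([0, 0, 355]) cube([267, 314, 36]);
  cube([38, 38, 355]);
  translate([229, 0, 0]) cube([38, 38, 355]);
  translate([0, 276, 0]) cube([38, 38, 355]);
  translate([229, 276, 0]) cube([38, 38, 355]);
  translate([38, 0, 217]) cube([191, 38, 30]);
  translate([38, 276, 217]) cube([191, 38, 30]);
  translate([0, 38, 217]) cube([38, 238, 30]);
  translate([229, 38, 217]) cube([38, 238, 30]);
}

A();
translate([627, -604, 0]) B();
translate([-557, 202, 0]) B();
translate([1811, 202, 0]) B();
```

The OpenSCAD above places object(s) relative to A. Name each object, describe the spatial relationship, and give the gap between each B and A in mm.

A is a table. B is a stool. Three stools sit around the table at the −y, −x, +x sides. The gap between each stool and the table is 290 mm.

Each stool's nearest face is 290 mm from the table's bounding box.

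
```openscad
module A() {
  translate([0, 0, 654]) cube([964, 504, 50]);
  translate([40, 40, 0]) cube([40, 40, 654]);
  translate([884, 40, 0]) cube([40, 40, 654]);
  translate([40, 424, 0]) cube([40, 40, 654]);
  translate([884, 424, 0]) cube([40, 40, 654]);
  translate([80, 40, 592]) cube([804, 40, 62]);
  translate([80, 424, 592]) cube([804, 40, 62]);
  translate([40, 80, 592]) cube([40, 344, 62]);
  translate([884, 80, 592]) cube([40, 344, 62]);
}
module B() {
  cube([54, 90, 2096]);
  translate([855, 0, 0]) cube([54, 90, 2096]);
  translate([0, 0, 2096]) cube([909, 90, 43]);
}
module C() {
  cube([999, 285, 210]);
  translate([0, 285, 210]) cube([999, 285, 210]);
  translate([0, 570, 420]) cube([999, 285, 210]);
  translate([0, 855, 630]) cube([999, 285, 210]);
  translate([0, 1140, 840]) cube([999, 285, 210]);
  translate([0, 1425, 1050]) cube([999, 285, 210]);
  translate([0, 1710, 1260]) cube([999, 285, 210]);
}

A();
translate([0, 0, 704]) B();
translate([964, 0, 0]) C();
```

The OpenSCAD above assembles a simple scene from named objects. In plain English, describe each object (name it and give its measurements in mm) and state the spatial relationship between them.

A is a rectangular dining table. The top is 964×504×50 mm with its upper surface at z = 704 mm. It stands on four 40×40 mm square legs, each inset 40 mm from the nearest pair of top edges, running from the floor to the underside of the top. Four apron rails, 40 mm thick and 62 mm tall, run between adjacent legs with their top edges flush with the underside of the top and their outer faces flush with the legs' outer faces.

B is a door frame. The clear opening is 801 mm wide and 2096 mm high. Two 54 mm wide jambs, 90 mm deep, stand either side of the opening from the floor to the top of the opening. A 43 mm thick head sits across the top of both jambs, spanning the full outside width of the frame.

C is a straight staircase of 7 solid steps. Each step is 999 mm wide (x), 285 mm deep (y, the going) and 210 mm tall (the rise). The first step rests on the floor; each subsequent step sits one going further in +y and one rise higher in +z, directly behind and above the previous step with no overlap.

The door frame is on top of the table. The staircase is against the table's +x side, with their −y faces flush.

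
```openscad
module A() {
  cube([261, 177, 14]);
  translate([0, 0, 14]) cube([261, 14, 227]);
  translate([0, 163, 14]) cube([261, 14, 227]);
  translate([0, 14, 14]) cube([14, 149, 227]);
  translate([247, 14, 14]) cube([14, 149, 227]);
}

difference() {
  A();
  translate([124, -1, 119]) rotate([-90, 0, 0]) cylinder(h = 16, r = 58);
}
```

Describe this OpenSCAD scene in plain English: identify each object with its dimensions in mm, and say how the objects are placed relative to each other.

A is an open-topped rectangular box: outside dimensions 261×177×241 mm, with a uniform wall and base thickness of 14 mm. The base is a full 261×177 slab on the floor; four walls sit on top of the base. The front and back walls (the −y and +y sides) span the full width; the two side walls fit between them.

The open box has a circular hole of radius 58 mm through its front wall, centred at (x = 124, z = 119).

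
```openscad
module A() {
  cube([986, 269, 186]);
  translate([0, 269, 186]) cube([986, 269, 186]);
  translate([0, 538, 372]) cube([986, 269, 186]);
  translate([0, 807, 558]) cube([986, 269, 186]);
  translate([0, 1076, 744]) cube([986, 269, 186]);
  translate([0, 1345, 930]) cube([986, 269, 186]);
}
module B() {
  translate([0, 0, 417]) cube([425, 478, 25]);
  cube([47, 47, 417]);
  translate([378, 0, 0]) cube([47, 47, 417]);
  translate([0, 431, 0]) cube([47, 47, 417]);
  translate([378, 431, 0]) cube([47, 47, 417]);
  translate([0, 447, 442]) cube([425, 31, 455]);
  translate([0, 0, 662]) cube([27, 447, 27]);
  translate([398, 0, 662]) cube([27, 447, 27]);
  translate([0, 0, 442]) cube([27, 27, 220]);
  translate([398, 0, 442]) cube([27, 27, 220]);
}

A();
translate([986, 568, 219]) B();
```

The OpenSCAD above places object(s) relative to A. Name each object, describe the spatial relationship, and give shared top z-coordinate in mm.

A is a staircase. B is a chair. The chair is beside the staircase with their tops flush at z = 1116. The shared top z-coordinate is 1116 mm.

Both tops at z = 1116 mm.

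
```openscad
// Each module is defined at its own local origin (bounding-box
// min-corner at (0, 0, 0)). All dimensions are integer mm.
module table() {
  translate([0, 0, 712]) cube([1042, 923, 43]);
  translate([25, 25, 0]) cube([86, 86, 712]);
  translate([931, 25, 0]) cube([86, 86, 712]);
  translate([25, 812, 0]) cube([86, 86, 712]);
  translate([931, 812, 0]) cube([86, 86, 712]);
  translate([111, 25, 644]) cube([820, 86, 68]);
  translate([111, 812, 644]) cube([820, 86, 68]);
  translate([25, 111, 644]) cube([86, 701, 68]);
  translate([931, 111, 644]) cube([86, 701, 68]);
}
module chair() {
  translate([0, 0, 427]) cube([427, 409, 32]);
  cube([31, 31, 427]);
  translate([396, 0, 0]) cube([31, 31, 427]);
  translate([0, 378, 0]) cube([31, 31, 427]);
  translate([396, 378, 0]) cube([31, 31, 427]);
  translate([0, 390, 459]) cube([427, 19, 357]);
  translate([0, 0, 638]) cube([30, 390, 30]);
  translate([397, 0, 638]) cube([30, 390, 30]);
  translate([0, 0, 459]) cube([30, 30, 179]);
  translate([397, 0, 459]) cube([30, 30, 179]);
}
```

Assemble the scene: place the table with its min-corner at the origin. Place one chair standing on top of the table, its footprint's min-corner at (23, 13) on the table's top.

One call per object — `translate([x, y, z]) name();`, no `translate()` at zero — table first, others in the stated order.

table();
translate([23, 13, 755]) chair();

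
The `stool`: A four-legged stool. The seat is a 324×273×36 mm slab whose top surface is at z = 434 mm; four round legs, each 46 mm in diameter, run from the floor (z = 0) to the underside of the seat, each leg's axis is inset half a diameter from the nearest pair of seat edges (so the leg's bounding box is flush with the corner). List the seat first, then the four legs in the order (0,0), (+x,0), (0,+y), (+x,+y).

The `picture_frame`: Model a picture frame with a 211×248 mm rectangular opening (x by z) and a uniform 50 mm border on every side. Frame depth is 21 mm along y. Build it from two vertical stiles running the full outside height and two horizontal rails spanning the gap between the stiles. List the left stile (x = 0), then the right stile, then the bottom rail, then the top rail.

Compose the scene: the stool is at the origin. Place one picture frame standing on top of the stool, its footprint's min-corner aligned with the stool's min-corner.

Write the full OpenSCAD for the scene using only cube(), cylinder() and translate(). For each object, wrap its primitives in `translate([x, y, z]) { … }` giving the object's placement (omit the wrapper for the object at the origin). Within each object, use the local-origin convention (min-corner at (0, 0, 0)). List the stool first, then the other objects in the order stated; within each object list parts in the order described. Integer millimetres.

translate([0, 0, 398]) cube([324, 273, 36]);
translate([23, 23, 0]) cylinder(h = 398, r = 23);
translate([301, 23, 0]) cylinder(h = 398, r = 23);
translate([23, 250, 0]) cylinder(h = 398, r = 23);
translate([301, 250, 0]) cylinder(h = 398, r = 23);
translate([0, 0, 434]) {
  cube([50, 21, 348]);
  translate([261, 0, 0]) cube([50, 21, 348]);
  translate([50, 0, 0]) cube([211, 21, 50]);
  translate([50, 0, 298]) cube([211, 21, 50]);
}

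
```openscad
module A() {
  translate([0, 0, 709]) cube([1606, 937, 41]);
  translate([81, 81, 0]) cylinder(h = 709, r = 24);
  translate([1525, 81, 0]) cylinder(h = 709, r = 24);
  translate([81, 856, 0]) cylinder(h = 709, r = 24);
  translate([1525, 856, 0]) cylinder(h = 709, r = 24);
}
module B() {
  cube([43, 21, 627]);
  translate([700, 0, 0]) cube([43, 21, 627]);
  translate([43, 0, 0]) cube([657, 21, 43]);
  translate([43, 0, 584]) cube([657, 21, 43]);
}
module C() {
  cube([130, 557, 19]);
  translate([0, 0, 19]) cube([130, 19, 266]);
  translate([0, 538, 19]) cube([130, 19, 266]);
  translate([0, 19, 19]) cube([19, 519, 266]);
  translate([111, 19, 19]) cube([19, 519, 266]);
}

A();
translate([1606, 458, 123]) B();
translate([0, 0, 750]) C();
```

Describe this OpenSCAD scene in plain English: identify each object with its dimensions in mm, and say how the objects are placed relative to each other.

A is a table: top 1606 mm (x) × 937 mm (y), 41 mm thick, upper face at z = 750 mm, on four round legs of 48 mm diameter, each leg's bounding box inset 57 mm from the nearest pair of top edges, running from z = 0 to the bottom of the top.

B is a rectangular picture frame lying in the x–z plane (depth along y). The opening is 657 mm wide (x) by 541 mm tall (z), surrounded by a border 43 mm wide on all four sides. The frame is 21 mm deep and is made of two full-height vertical stiles with two horizontal rails fitted between them.

C is an open-topped rectangular box: outside dimensions 130×557×285 mm, with a uniform wall and base thickness of 19 mm. The base is a full 130×557 slab on the floor; four walls sit on top of the base. The front and back walls (the −y and +y sides) span the full width; the two side walls fit between them.

The picture frame is beside the table with their tops flush at z = 750. The open box is on top of the table.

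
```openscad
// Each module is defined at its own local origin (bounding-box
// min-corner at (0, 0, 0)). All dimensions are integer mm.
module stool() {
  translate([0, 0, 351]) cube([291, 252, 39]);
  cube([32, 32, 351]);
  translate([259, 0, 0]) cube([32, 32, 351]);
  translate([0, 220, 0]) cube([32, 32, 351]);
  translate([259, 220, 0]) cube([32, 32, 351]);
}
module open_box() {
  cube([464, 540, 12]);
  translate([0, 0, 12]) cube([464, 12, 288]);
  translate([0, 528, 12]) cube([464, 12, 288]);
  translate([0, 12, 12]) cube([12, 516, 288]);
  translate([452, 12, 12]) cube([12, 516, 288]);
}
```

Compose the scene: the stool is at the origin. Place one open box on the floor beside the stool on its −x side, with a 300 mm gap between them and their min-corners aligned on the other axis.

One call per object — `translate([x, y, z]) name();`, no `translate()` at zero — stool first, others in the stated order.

stool();
translate([-764, 0, 0]) open_box();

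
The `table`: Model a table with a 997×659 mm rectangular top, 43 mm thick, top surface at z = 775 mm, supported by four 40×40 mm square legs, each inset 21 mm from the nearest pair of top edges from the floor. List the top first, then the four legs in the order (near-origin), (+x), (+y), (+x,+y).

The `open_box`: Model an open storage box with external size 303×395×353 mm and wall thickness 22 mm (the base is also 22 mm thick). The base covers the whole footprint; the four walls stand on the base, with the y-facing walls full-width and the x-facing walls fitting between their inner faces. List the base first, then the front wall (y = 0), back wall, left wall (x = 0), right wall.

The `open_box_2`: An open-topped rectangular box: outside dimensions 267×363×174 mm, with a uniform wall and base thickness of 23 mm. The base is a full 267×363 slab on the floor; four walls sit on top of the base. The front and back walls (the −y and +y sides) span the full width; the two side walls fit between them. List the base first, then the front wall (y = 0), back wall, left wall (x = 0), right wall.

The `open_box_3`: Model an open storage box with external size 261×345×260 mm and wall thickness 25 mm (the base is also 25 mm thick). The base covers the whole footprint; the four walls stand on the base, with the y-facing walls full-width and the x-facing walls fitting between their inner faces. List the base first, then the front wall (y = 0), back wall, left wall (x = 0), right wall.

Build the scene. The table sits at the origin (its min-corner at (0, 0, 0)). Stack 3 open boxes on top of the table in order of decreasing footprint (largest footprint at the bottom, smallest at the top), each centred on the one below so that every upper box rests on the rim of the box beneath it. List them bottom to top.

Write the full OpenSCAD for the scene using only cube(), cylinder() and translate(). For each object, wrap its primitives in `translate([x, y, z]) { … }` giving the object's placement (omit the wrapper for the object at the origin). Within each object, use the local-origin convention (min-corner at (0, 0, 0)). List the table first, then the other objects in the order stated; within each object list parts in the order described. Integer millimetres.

translate([0, 0, 732]) cube([997, 659, 43]);
translate([21, 21, 0]) cube([40, 40, 732]);
translate([936, 21, 0]) cube([40, 40, 732]);
translate([21, 598, 0]) cube([40, 40, 732]);
translate([936, 598, 0]) cube([40, 40, 732]);
translate([347, 132, 775]) {
  cube([303, 395, 22]);
  translate([0, 0, 22]) cube([303, 22, 331]);
  translate([0, 373, 22]) cube([303, 22, 331]);
  translate([0, 22, 22]) cube([22, 351, 331]);
  translate([281, 22, 22]) cube([22, 351, 331]);
}
translate([365, 148, 1128]) {
  cube([267, 363, 23]);
  translate([0, 0, 23]) cube([267, 23, 151]);
  translate([0, 340, 23]) cube([267, 23, 151]);
  translate([0, 23, 23]) cube([23, 317, 151]);
  translate([244, 23, 23]) cube([23, 317, 151]);
}
translate([368, 157, 1302]) {
  cube([261, 345, 25]);
  translate([0, 0, 25]) cube([261, 25, 235]);
  translate([0, 320, 25]) cube([261, 25, 235]);
  translate([0, 25, 25]) cube([25, 295, 235]);
  translate([236, 25, 25]) cube([25, 295, 235]);
}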